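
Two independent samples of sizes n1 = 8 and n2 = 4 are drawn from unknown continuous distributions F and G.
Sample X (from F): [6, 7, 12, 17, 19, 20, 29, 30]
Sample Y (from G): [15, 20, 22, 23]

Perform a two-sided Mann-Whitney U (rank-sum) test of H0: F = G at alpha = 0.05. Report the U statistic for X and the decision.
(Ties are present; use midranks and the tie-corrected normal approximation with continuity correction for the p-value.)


Step 1: Combine and sort all 12 observations; assign midranks.
sorted (value, group): (6,X), (7,X), (12,X), (15,Y), (17,X), (19,X), (20,X), (20,Y), (22,Y), (23,Y), (29,X), (30,X)
ranks: 6->1, 7->2, 12->3, 15->4, 17->5, 19->6, 20->7.5, 20->7.5, 22->9, 23->10, 29->11, 30->12
Step 2: Rank sum for X: R1 = 1 + 2 + 3 + 5 + 6 + 7.5 + 11 + 12 = 47.5.
Step 3: U_X = R1 - n1(n1+1)/2 = 47.5 - 8*9/2 = 47.5 - 36 = 11.5.
       U_Y = n1*n2 - U_X = 32 - 11.5 = 20.5.
Step 4: Ties are present, so use the tie-corrected normal approximation (with continuity correction) for the p-value.
Step 5: p-value = 0.496152; compare to alpha = 0.05. fail to reject H0.

U_X = 11.5, p = 0.496152, fail to reject H0 at alpha = 0.05.


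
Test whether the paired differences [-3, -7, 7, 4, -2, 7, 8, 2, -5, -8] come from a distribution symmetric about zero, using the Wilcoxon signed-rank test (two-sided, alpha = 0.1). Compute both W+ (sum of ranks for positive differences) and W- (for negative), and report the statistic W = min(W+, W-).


Step 1: Drop any zero differences (none here) and take |d_i|.
|d| = [3, 7, 7, 4, 2, 7, 8, 2, 5, 8]
Step 2: Midrank |d_i| (ties get averaged ranks).
ranks: |3|->3, |7|->7, |7|->7, |4|->4, |2|->1.5, |7|->7, |8|->9.5, |2|->1.5, |5|->5, |8|->9.5
Step 3: Attach original signs; sum ranks with positive sign and with negative sign.
W+ = 7 + 4 + 7 + 9.5 + 1.5 = 29
W- = 3 + 7 + 1.5 + 5 + 9.5 = 26
(Check: W+ + W- = 55 should equal n(n+1)/2 = 55.)
Step 4: Test statistic W = min(W+, W-) = 26.
Step 5: Ties in |d|, so use the tie-corrected normal approximation.
        E[W] = n(n+1)/4 = 10*11/4 = 27.5.
        Tie groups: |d|=2 (t=2), |d|=7 (t=3), |d|=8 (t=2); sum(t^3 - t) = 36.
        Var[W] = n(n+1)(2n+1)/24 - sum(t^3-t)/48 = 2310/24 - 36/48 = 95.5.
        z = (W - E[W]) / sqrt(Var[W]) = (26 - 27.5) / 9.7724 = -0.1535.
        Two-sided p = 2*Phi(z) = 0.878009.
Step 6: alpha = 0.1. fail to reject H0.

W+ = 29, W- = 26, W = min = 26, p = 0.878009, fail to reject H0.


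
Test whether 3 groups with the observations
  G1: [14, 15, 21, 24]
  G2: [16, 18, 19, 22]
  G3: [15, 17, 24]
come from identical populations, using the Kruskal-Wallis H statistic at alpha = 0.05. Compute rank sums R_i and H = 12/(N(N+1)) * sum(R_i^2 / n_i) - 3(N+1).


Step 1: Combine all N = 11 observations and assign midranks.
sorted (value, group, rank): (14,G1,1), (15,G1,2.5), (15,G3,2.5), (16,G2,4), (17,G3,5), (18,G2,6), (19,G2,7), (21,G1,8), (22,G2,9), (24,G1,10.5), (24,G3,10.5)
Step 2: Sum ranks within each group.
R_1 = 22 (n_1 = 4)
R_2 = 26 (n_2 = 4)
R_3 = 18 (n_3 = 3)
Step 3: H = 12/(N(N+1)) * sum(R_i^2/n_i) - 3(N+1)
     = 12/(11*12) * (22^2/4 + 26^2/4 + 18^2/3) - 3*12
     = 0.090909 * 398 - 36
     = 0.181818.
Step 4: Ties present; correction factor C = 1 - 12/(11^3 - 11) = 0.990909. Corrected H = 0.181818 / 0.990909 = 0.183486.
Step 5: Under H0, H ~ chi^2(2); p-value = 0.912339.
Step 6: alpha = 0.05. fail to reject H0.

H = 0.1835, df = 2, p = 0.912339, fail to reject H0.


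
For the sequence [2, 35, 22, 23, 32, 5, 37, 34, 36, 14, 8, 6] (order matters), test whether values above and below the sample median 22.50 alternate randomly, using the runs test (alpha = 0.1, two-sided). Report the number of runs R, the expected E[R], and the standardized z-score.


Step 1: Compute median = 22.50; label A = above, B = below.
Labels in order: BABAABAAABBB  (n_A = 6, n_B = 6)
Step 2: Count runs R = 7.
Step 3: Under H0 (random ordering), E[R] = 2*n_A*n_B/(n_A+n_B) + 1 = 2*6*6/12 + 1 = 7.0000.
        Var[R] = 2*n_A*n_B*(2*n_A*n_B - n_A - n_B) / ((n_A+n_B)^2 * (n_A+n_B-1)) = 4320/1584 = 2.7273.
        SD[R] = 1.6514.
Step 4: R = E[R], so z = 0 with no continuity correction.
Step 5: Two-sided p-value via normal approximation = 2*(1 - Phi(|z|)) = 1.000000.
Step 6: alpha = 0.1. fail to reject H0.

R = 7, z = 0.0000, p = 1.000000, fail to reject H0.


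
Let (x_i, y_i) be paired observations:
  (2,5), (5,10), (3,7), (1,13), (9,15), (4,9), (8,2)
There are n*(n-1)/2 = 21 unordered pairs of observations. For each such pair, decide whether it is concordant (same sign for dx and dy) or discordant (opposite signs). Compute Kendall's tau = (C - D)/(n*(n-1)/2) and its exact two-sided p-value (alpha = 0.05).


Step 1: Enumerate the 21 unordered pairs (i,j) with i<j and classify each by sign(x_j-x_i) * sign(y_j-y_i).
  (1,2):dx=+3,dy=+5->C; (1,3):dx=+1,dy=+2->C; (1,4):dx=-1,dy=+8->D; (1,5):dx=+7,dy=+10->C
  (1,6):dx=+2,dy=+4->C; (1,7):dx=+6,dy=-3->D; (2,3):dx=-2,dy=-3->C; (2,4):dx=-4,dy=+3->D
  (2,5):dx=+4,dy=+5->C; (2,6):dx=-1,dy=-1->C; (2,7):dx=+3,dy=-8->D; (3,4):dx=-2,dy=+6->D
  (3,5):dx=+6,dy=+8->C; (3,6):dx=+1,dy=+2->C; (3,7):dx=+5,dy=-5->D; (4,5):dx=+8,dy=+2->C
  (4,6):dx=+3,dy=-4->D; (4,7):dx=+7,dy=-11->D; (5,6):dx=-5,dy=-6->C; (5,7):dx=-1,dy=-13->C
  (6,7):dx=+4,dy=-7->D
Step 2: C = 12, D = 9, total pairs = 21.
Step 3: tau = (C - D)/(n(n-1)/2) = (12 - 9)/21 = 0.142857.
Step 4: Exact two-sided p-value (enumerate n! = 5040 permutations of y under H0): p = 0.772619.
Step 5: alpha = 0.05. fail to reject H0.

tau_b = 0.1429 (C=12, D=9), p = 0.772619, fail to reject H0.


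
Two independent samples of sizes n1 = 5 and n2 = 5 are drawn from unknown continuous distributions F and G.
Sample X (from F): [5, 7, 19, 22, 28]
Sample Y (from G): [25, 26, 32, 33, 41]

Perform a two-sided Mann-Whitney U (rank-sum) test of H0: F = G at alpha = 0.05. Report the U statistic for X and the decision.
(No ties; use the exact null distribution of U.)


Step 1: Combine and sort all 10 observations; assign midranks.
sorted (value, group): (5,X), (7,X), (19,X), (22,X), (25,Y), (26,Y), (28,X), (32,Y), (33,Y), (41,Y)
ranks: 5->1, 7->2, 19->3, 22->4, 25->5, 26->6, 28->7, 32->8, 33->9, 41->10
Step 2: Rank sum for X: R1 = 1 + 2 + 3 + 4 + 7 = 17.
Step 3: U_X = R1 - n1(n1+1)/2 = 17 - 5*6/2 = 17 - 15 = 2.
       U_Y = n1*n2 - U_X = 25 - 2 = 23.
Step 4: No ties, so the exact null distribution of U (based on enumerating the C(10,5) = 252 equally likely rank assignments) gives the two-sided p-value.
Step 5: p-value = 0.031746; compare to alpha = 0.05. reject H0.

U_X = 2, p = 0.031746, reject H0 at alpha = 0.05.


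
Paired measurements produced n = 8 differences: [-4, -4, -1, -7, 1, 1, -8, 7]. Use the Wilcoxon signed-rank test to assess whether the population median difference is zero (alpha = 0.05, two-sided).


Step 1: Drop any zero differences (none here) and take |d_i|.
|d| = [4, 4, 1, 7, 1, 1, 8, 7]
Step 2: Midrank |d_i| (ties get averaged ranks).
ranks: |4|->4.5, |4|->4.5, |1|->2, |7|->6.5, |1|->2, |1|->2, |8|->8, |7|->6.5
Step 3: Attach original signs; sum ranks with positive sign and with negative sign.
W+ = 2 + 2 + 6.5 = 10.5
W- = 4.5 + 4.5 + 2 + 6.5 + 8 = 25.5
(Check: W+ + W- = 36 should equal n(n+1)/2 = 36.)
Step 4: Test statistic W = min(W+, W-) = 10.5.
Step 5: Ties in |d|, so use the tie-corrected normal approximation.
        E[W] = n(n+1)/4 = 8*9/4 = 18.
        Tie groups: |d|=1 (t=3), |d|=4 (t=2), |d|=7 (t=2); sum(t^3 - t) = 36.
        Var[W] = n(n+1)(2n+1)/24 - sum(t^3-t)/48 = 1224/24 - 36/48 = 50.25.
        z = (W - E[W]) / sqrt(Var[W]) = (10.5 - 18) / 7.0887 = -1.0580.
        Two-sided p = 2*Phi(z) = 0.290047.
Step 6: alpha = 0.05. fail to reject H0.

W+ = 10.5, W- = 25.5, W = min = 10.5, p = 0.290047, fail to reject H0.


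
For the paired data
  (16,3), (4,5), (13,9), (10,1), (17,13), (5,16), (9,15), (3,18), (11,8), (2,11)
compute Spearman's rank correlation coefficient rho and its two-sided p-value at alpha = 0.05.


Step 1: Rank x and y separately (midranks; no ties here).
rank(x): 16->9, 4->3, 13->8, 10->6, 17->10, 5->4, 9->5, 3->2, 11->7, 2->1
rank(y): 3->2, 5->3, 9->5, 1->1, 13->7, 16->9, 15->8, 18->10, 8->4, 11->6
Step 2: d_i = R_x(i) - R_y(i); compute d_i^2.
  (9-2)^2=49, (3-3)^2=0, (8-5)^2=9, (6-1)^2=25, (10-7)^2=9, (4-9)^2=25, (5-8)^2=9, (2-10)^2=64, (7-4)^2=9, (1-6)^2=25
sum(d^2) = 224.
Step 3: rho = 1 - 6*224 / (10*(10^2 - 1)) = 1 - 1344/990 = -0.357576.
Step 4: Under H0, t = rho * sqrt((n-2)/(1-rho^2)) = -1.0830 ~ t(8).
Step 5: Two-sided p-value from the t-distribution with 8 df = 0.310376.
Step 6: alpha = 0.05. fail to reject H0.

rho = -0.3576, p = 0.310376, fail to reject H0 at alpha = 0.05.


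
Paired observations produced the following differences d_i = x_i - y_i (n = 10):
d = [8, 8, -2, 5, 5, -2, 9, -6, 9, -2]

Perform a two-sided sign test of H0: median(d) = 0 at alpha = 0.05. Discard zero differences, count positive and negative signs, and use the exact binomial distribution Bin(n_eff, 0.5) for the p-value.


Step 1: Discard zero differences. Original n = 10; n_eff = number of nonzero differences = 10.
Nonzero differences (with sign): +8, +8, -2, +5, +5, -2, +9, -6, +9, -2
Step 2: Count signs: positive = 6, negative = 4.
Step 3: Under H0: P(positive) = 0.5, so the number of positives S ~ Bin(10, 0.5).
Step 4: Two-sided exact p-value = sum of Bin(10,0.5) probabilities at or below the observed probability = 0.753906.
Step 5: alpha = 0.05. fail to reject H0.

n_eff = 10, pos = 6, neg = 4, p = 0.753906, fail to reject H0.


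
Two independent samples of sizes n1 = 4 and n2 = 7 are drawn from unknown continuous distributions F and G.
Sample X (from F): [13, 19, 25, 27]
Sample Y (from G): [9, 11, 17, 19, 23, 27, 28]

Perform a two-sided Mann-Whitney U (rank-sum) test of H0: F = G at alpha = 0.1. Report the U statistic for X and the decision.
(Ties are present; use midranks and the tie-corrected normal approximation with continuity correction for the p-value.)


Step 1: Combine and sort all 11 observations; assign midranks.
sorted (value, group): (9,Y), (11,Y), (13,X), (17,Y), (19,X), (19,Y), (23,Y), (25,X), (27,X), (27,Y), (28,Y)
ranks: 9->1, 11->2, 13->3, 17->4, 19->5.5, 19->5.5, 23->7, 25->8, 27->9.5, 27->9.5, 28->11
Step 2: Rank sum for X: R1 = 3 + 5.5 + 8 + 9.5 = 26.
Step 3: U_X = R1 - n1(n1+1)/2 = 26 - 4*5/2 = 26 - 10 = 16.
       U_Y = n1*n2 - U_X = 28 - 16 = 12.
Step 4: Ties are present, so use the tie-corrected normal approximation (with continuity correction) for the p-value.
Step 5: p-value = 0.775820; compare to alpha = 0.1. fail to reject H0.

U_X = 16, p = 0.775820, fail to reject H0 at alpha = 0.1.


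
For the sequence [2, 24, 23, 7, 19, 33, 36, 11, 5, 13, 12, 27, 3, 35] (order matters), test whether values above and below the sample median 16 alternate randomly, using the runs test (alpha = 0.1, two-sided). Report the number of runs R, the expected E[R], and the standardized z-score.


Step 1: Compute median = 16; label A = above, B = below.
Labels in order: BAABAAABBBBABA  (n_A = 7, n_B = 7)
Step 2: Count runs R = 8.
Step 3: Under H0 (random ordering), E[R] = 2*n_A*n_B/(n_A+n_B) + 1 = 2*7*7/14 + 1 = 8.0000.
        Var[R] = 2*n_A*n_B*(2*n_A*n_B - n_A - n_B) / ((n_A+n_B)^2 * (n_A+n_B-1)) = 8232/2548 = 3.2308.
        SD[R] = 1.7974.
Step 4: R = E[R], so z = 0 with no continuity correction.
Step 5: Two-sided p-value via normal approximation = 2*(1 - Phi(|z|)) = 1.000000.
Step 6: alpha = 0.1. fail to reject H0.

R = 8, z = 0.0000, p = 1.000000, fail to reject H0.


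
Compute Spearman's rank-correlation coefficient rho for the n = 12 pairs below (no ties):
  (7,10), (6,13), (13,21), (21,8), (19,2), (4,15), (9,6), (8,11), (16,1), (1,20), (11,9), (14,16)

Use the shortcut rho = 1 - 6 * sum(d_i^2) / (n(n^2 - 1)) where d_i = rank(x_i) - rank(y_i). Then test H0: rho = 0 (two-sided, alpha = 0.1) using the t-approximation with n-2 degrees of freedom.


Step 1: Rank x and y separately (midranks; no ties here).
rank(x): 7->4, 6->3, 13->8, 21->12, 19->11, 4->2, 9->6, 8->5, 16->10, 1->1, 11->7, 14->9
rank(y): 10->6, 13->8, 21->12, 8->4, 2->2, 15->9, 6->3, 11->7, 1->1, 20->11, 9->5, 16->10
Step 2: d_i = R_x(i) - R_y(i); compute d_i^2.
  (4-6)^2=4, (3-8)^2=25, (8-12)^2=16, (12-4)^2=64, (11-2)^2=81, (2-9)^2=49, (6-3)^2=9, (5-7)^2=4, (10-1)^2=81, (1-11)^2=100, (7-5)^2=4, (9-10)^2=1
sum(d^2) = 438.
Step 3: rho = 1 - 6*438 / (12*(12^2 - 1)) = 1 - 2628/1716 = -0.531469.
Step 4: Under H0, t = rho * sqrt((n-2)/(1-rho^2)) = -1.9841 ~ t(10).
Step 5: Two-sided p-value from the t-distribution with 10 df = 0.075362.
Step 6: alpha = 0.1. reject H0.

rho = -0.5315, p = 0.075362, reject H0 at alpha = 0.1.


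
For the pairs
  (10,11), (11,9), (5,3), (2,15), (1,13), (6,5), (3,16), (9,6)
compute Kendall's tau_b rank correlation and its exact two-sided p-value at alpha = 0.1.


Step 1: Enumerate the 28 unordered pairs (i,j) with i<j and classify each by sign(x_j-x_i) * sign(y_j-y_i).
  (1,2):dx=+1,dy=-2->D; (1,3):dx=-5,dy=-8->C; (1,4):dx=-8,dy=+4->D; (1,5):dx=-9,dy=+2->D
  (1,6):dx=-4,dy=-6->C; (1,7):dx=-7,dy=+5->D; (1,8):dx=-1,dy=-5->C; (2,3):dx=-6,dy=-6->C
  (2,4):dx=-9,dy=+6->D; (2,5):dx=-10,dy=+4->D; (2,6):dx=-5,dy=-4->C; (2,7):dx=-8,dy=+7->D
  (2,8):dx=-2,dy=-3->C; (3,4):dx=-3,dy=+12->D; (3,5):dx=-4,dy=+10->D; (3,6):dx=+1,dy=+2->C
  (3,7):dx=-2,dy=+13->D; (3,8):dx=+4,dy=+3->C; (4,5):dx=-1,dy=-2->C; (4,6):dx=+4,dy=-10->D
  (4,7):dx=+1,dy=+1->C; (4,8):dx=+7,dy=-9->D; (5,6):dx=+5,dy=-8->D; (5,7):dx=+2,dy=+3->C
  (5,8):dx=+8,dy=-7->D; (6,7):dx=-3,dy=+11->D; (6,8):dx=+3,dy=+1->C; (7,8):dx=+6,dy=-10->D
Step 2: C = 12, D = 16, total pairs = 28.
Step 3: tau = (C - D)/(n(n-1)/2) = (12 - 16)/28 = -0.142857.
Step 4: Exact two-sided p-value (enumerate n! = 40320 permutations of y under H0): p = 0.719544.
Step 5: alpha = 0.1. fail to reject H0.

tau_b = -0.1429 (C=12, D=16), p = 0.719544, fail to reject H0.


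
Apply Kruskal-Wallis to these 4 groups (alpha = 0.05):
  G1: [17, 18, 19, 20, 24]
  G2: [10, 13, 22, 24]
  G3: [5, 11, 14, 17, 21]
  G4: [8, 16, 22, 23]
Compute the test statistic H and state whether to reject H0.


Step 1: Combine all N = 18 observations and assign midranks.
sorted (value, group, rank): (5,G3,1), (8,G4,2), (10,G2,3), (11,G3,4), (13,G2,5), (14,G3,6), (16,G4,7), (17,G1,8.5), (17,G3,8.5), (18,G1,10), (19,G1,11), (20,G1,12), (21,G3,13), (22,G2,14.5), (22,G4,14.5), (23,G4,16), (24,G1,17.5), (24,G2,17.5)
Step 2: Sum ranks within each group.
R_1 = 59 (n_1 = 5)
R_2 = 40 (n_2 = 4)
R_3 = 32.5 (n_3 = 5)
R_4 = 39.5 (n_4 = 4)
Step 3: H = 12/(N(N+1)) * sum(R_i^2/n_i) - 3(N+1)
     = 12/(18*19) * (59^2/5 + 40^2/4 + 32.5^2/5 + 39.5^2/4) - 3*19
     = 0.035088 * 1697.51 - 57
     = 2.561842.
Step 4: Ties present; correction factor C = 1 - 18/(18^3 - 18) = 0.996904. Corrected H = 2.561842 / 0.996904 = 2.569798.
Step 5: Under H0, H ~ chi^2(3); p-value = 0.462809.
Step 6: alpha = 0.05. fail to reject H0.

H = 2.5698, df = 3, p = 0.462809, fail to reject H0.


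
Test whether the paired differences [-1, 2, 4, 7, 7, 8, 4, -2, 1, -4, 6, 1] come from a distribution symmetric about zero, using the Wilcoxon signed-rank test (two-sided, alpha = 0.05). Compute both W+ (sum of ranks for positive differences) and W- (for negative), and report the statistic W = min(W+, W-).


Step 1: Drop any zero differences (none here) and take |d_i|.
|d| = [1, 2, 4, 7, 7, 8, 4, 2, 1, 4, 6, 1]
Step 2: Midrank |d_i| (ties get averaged ranks).
ranks: |1|->2, |2|->4.5, |4|->7, |7|->10.5, |7|->10.5, |8|->12, |4|->7, |2|->4.5, |1|->2, |4|->7, |6|->9, |1|->2
Step 3: Attach original signs; sum ranks with positive sign and with negative sign.
W+ = 4.5 + 7 + 10.5 + 10.5 + 12 + 7 + 2 + 9 + 2 = 64.5
W- = 2 + 4.5 + 7 = 13.5
(Check: W+ + W- = 78 should equal n(n+1)/2 = 78.)
Step 4: Test statistic W = min(W+, W-) = 13.5.
Step 5: Ties in |d|, so use the tie-corrected normal approximation.
        E[W] = n(n+1)/4 = 12*13/4 = 39.
        Tie groups: |d|=1 (t=3), |d|=2 (t=2), |d|=4 (t=3), |d|=7 (t=2); sum(t^3 - t) = 60.
        Var[W] = n(n+1)(2n+1)/24 - sum(t^3-t)/48 = 3900/24 - 60/48 = 161.25.
        z = (W - E[W]) / sqrt(Var[W]) = (13.5 - 39) / 12.6984 = -2.0081.
        Two-sided p = 2*Phi(z) = 0.044630.
Step 6: alpha = 0.05. reject H0.

W+ = 64.5, W- = 13.5, W = min = 13.5, p = 0.044630, reject H0.


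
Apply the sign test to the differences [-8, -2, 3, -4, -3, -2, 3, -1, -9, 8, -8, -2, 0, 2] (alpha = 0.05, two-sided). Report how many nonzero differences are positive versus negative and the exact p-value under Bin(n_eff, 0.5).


Step 1: Discard zero differences. Original n = 14; n_eff = number of nonzero differences = 13.
Nonzero differences (with sign): -8, -2, +3, -4, -3, -2, +3, -1, -9, +8, -8, -2, +2
Step 2: Count signs: positive = 4, negative = 9.
Step 3: Under H0: P(positive) = 0.5, so the number of positives S ~ Bin(13, 0.5).
Step 4: Two-sided exact p-value = sum of Bin(13,0.5) probabilities at or below the observed probability = 0.266846.
Step 5: alpha = 0.05. fail to reject H0.

n_eff = 13, pos = 4, neg = 9, p = 0.266846, fail to reject H0.


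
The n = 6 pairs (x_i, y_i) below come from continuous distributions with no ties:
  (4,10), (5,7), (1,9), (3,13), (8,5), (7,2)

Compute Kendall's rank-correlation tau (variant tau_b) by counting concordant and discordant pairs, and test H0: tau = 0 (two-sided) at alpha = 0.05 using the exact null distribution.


Step 1: Enumerate the 15 unordered pairs (i,j) with i<j and classify each by sign(x_j-x_i) * sign(y_j-y_i).
  (1,2):dx=+1,dy=-3->D; (1,3):dx=-3,dy=-1->C; (1,4):dx=-1,dy=+3->D; (1,5):dx=+4,dy=-5->D
  (1,6):dx=+3,dy=-8->D; (2,3):dx=-4,dy=+2->D; (2,4):dx=-2,dy=+6->D; (2,5):dx=+3,dy=-2->D
  (2,6):dx=+2,dy=-5->D; (3,4):dx=+2,dy=+4->C; (3,5):dx=+7,dy=-4->D; (3,6):dx=+6,dy=-7->D
  (4,5):dx=+5,dy=-8->D; (4,6):dx=+4,dy=-11->D; (5,6):dx=-1,dy=-3->C
Step 2: C = 3, D = 12, total pairs = 15.
Step 3: tau = (C - D)/(n(n-1)/2) = (3 - 12)/15 = -0.600000.
Step 4: Exact two-sided p-value (enumerate n! = 720 permutations of y under H0): p = 0.136111.
Step 5: alpha = 0.05. fail to reject H0.

tau_b = -0.6000 (C=3, D=12), p = 0.136111, fail to reject H0.


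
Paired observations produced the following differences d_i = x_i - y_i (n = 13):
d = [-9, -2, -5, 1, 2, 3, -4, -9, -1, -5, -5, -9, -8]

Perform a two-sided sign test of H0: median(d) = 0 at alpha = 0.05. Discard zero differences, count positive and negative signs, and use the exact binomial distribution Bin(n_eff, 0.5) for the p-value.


Step 1: Discard zero differences. Original n = 13; n_eff = number of nonzero differences = 13.
Nonzero differences (with sign): -9, -2, -5, +1, +2, +3, -4, -9, -1, -5, -5, -9, -8
Step 2: Count signs: positive = 3, negative = 10.
Step 3: Under H0: P(positive) = 0.5, so the number of positives S ~ Bin(13, 0.5).
Step 4: Two-sided exact p-value = sum of Bin(13,0.5) probabilities at or below the observed probability = 0.092285.
Step 5: alpha = 0.05. fail to reject H0.

n_eff = 13, pos = 3, neg = 10, p = 0.092285, fail to reject H0.


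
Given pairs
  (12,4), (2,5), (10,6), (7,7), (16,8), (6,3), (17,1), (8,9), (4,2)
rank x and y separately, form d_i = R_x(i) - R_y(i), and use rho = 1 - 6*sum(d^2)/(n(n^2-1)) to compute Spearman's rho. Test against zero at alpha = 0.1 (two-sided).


Step 1: Rank x and y separately (midranks; no ties here).
rank(x): 12->7, 2->1, 10->6, 7->4, 16->8, 6->3, 17->9, 8->5, 4->2
rank(y): 4->4, 5->5, 6->6, 7->7, 8->8, 3->3, 1->1, 9->9, 2->2
Step 2: d_i = R_x(i) - R_y(i); compute d_i^2.
  (7-4)^2=9, (1-5)^2=16, (6-6)^2=0, (4-7)^2=9, (8-8)^2=0, (3-3)^2=0, (9-1)^2=64, (5-9)^2=16, (2-2)^2=0
sum(d^2) = 114.
Step 3: rho = 1 - 6*114 / (9*(9^2 - 1)) = 1 - 684/720 = 0.050000.
Step 4: Under H0, t = rho * sqrt((n-2)/(1-rho^2)) = 0.1325 ~ t(7).
Step 5: Two-sided p-value from the t-distribution with 7 df = 0.898353.
Step 6: alpha = 0.1. fail to reject H0.

rho = 0.0500, p = 0.898353, fail to reject H0 at alpha = 0.1.


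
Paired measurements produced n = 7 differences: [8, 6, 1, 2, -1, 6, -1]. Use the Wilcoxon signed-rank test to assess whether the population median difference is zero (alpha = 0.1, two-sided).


Step 1: Drop any zero differences (none here) and take |d_i|.
|d| = [8, 6, 1, 2, 1, 6, 1]
Step 2: Midrank |d_i| (ties get averaged ranks).
ranks: |8|->7, |6|->5.5, |1|->2, |2|->4, |1|->2, |6|->5.5, |1|->2
Step 3: Attach original signs; sum ranks with positive sign and with negative sign.
W+ = 7 + 5.5 + 2 + 4 + 5.5 = 24
W- = 2 + 2 = 4
(Check: W+ + W- = 28 should equal n(n+1)/2 = 28.)
Step 4: Test statistic W = min(W+, W-) = 4.
Step 5: Ties in |d|, so use the tie-corrected normal approximation.
        E[W] = n(n+1)/4 = 7*8/4 = 14.
        Tie groups: |d|=1 (t=3), |d|=6 (t=2); sum(t^3 - t) = 30.
        Var[W] = n(n+1)(2n+1)/24 - sum(t^3-t)/48 = 840/24 - 30/48 = 34.375.
        z = (W - E[W]) / sqrt(Var[W]) = (4 - 14) / 5.8630 = -1.7056.
        Two-sided p = 2*Phi(z) = 0.088082.
Step 6: alpha = 0.1. reject H0.

W+ = 24, W- = 4, W = min = 4, p = 0.088082, reject H0.


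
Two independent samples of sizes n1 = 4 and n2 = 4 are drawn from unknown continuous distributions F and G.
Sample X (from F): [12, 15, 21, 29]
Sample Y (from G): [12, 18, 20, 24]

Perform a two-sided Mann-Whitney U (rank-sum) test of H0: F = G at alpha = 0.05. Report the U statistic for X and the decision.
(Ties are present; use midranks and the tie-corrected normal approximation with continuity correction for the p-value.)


Step 1: Combine and sort all 8 observations; assign midranks.
sorted (value, group): (12,X), (12,Y), (15,X), (18,Y), (20,Y), (21,X), (24,Y), (29,X)
ranks: 12->1.5, 12->1.5, 15->3, 18->4, 20->5, 21->6, 24->7, 29->8
Step 2: Rank sum for X: R1 = 1.5 + 3 + 6 + 8 = 18.5.
Step 3: U_X = R1 - n1(n1+1)/2 = 18.5 - 4*5/2 = 18.5 - 10 = 8.5.
       U_Y = n1*n2 - U_X = 16 - 8.5 = 7.5.
Step 4: Ties are present, so use the tie-corrected normal approximation (with continuity correction) for the p-value.
Step 5: p-value = 1.000000; compare to alpha = 0.05. fail to reject H0.

U_X = 8.5, p = 1.000000, fail to reject H0 at alpha = 0.05.


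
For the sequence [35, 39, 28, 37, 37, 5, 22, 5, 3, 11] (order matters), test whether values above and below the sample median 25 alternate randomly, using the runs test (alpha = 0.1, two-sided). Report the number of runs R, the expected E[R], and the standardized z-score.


Step 1: Compute median = 25; label A = above, B = below.
Labels in order: AAAAABBBBB  (n_A = 5, n_B = 5)
Step 2: Count runs R = 2.
Step 3: Under H0 (random ordering), E[R] = 2*n_A*n_B/(n_A+n_B) + 1 = 2*5*5/10 + 1 = 6.0000.
        Var[R] = 2*n_A*n_B*(2*n_A*n_B - n_A - n_B) / ((n_A+n_B)^2 * (n_A+n_B-1)) = 2000/900 = 2.2222.
        SD[R] = 1.4907.
Step 4: Continuity-corrected z = (R + 0.5 - E[R]) / SD[R] = (2 + 0.5 - 6.0000) / 1.4907 = -2.3479.
Step 5: Two-sided p-value via normal approximation = 2*(1 - Phi(|z|)) = 0.018881.
Step 6: alpha = 0.1. reject H0.

R = 2, z = -2.3479, p = 0.018881, reject H0.


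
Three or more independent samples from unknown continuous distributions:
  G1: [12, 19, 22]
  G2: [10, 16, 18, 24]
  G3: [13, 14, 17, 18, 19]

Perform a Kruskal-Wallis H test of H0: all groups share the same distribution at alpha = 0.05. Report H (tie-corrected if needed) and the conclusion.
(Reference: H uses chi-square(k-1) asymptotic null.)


Step 1: Combine all N = 12 observations and assign midranks.
sorted (value, group, rank): (10,G2,1), (12,G1,2), (13,G3,3), (14,G3,4), (16,G2,5), (17,G3,6), (18,G2,7.5), (18,G3,7.5), (19,G1,9.5), (19,G3,9.5), (22,G1,11), (24,G2,12)
Step 2: Sum ranks within each group.
R_1 = 22.5 (n_1 = 3)
R_2 = 25.5 (n_2 = 4)
R_3 = 30 (n_3 = 5)
Step 3: H = 12/(N(N+1)) * sum(R_i^2/n_i) - 3(N+1)
     = 12/(12*13) * (22.5^2/3 + 25.5^2/4 + 30^2/5) - 3*13
     = 0.076923 * 511.312 - 39
     = 0.331731.
Step 4: Ties present; correction factor C = 1 - 12/(12^3 - 12) = 0.993007. Corrected H = 0.331731 / 0.993007 = 0.334067.
Step 5: Under H0, H ~ chi^2(2); p-value = 0.846171.
Step 6: alpha = 0.05. fail to reject H0.

H = 0.3341, df = 2, p = 0.846171, fail to reject H0.


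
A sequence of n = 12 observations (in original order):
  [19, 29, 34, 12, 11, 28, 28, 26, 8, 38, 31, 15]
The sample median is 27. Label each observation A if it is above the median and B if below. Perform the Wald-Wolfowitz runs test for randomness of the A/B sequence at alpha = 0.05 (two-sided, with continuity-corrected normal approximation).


Step 1: Compute median = 27; label A = above, B = below.
Labels in order: BAABBAABBAAB  (n_A = 6, n_B = 6)
Step 2: Count runs R = 7.
Step 3: Under H0 (random ordering), E[R] = 2*n_A*n_B/(n_A+n_B) + 1 = 2*6*6/12 + 1 = 7.0000.
        Var[R] = 2*n_A*n_B*(2*n_A*n_B - n_A - n_B) / ((n_A+n_B)^2 * (n_A+n_B-1)) = 4320/1584 = 2.7273.
        SD[R] = 1.6514.
Step 4: R = E[R], so z = 0 with no continuity correction.
Step 5: Two-sided p-value via normal approximation = 2*(1 - Phi(|z|)) = 1.000000.
Step 6: alpha = 0.05. fail to reject H0.

R = 7, z = 0.0000, p = 1.000000, fail to reject H0.


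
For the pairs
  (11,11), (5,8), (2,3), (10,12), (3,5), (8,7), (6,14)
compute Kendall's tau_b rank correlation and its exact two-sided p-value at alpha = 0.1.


Step 1: Enumerate the 21 unordered pairs (i,j) with i<j and classify each by sign(x_j-x_i) * sign(y_j-y_i).
  (1,2):dx=-6,dy=-3->C; (1,3):dx=-9,dy=-8->C; (1,4):dx=-1,dy=+1->D; (1,5):dx=-8,dy=-6->C
  (1,6):dx=-3,dy=-4->C; (1,7):dx=-5,dy=+3->D; (2,3):dx=-3,dy=-5->C; (2,4):dx=+5,dy=+4->C
  (2,5):dx=-2,dy=-3->C; (2,6):dx=+3,dy=-1->D; (2,7):dx=+1,dy=+6->C; (3,4):dx=+8,dy=+9->C
  (3,5):dx=+1,dy=+2->C; (3,6):dx=+6,dy=+4->C; (3,7):dx=+4,dy=+11->C; (4,5):dx=-7,dy=-7->C
  (4,6):dx=-2,dy=-5->C; (4,7):dx=-4,dy=+2->D; (5,6):dx=+5,dy=+2->C; (5,7):dx=+3,dy=+9->C
  (6,7):dx=-2,dy=+7->D
Step 2: C = 16, D = 5, total pairs = 21.
Step 3: tau = (C - D)/(n(n-1)/2) = (16 - 5)/21 = 0.523810.
Step 4: Exact two-sided p-value (enumerate n! = 5040 permutations of y under H0): p = 0.136111.
Step 5: alpha = 0.1. fail to reject H0.

tau_b = 0.5238 (C=16, D=5), p = 0.136111, fail to reject H0.


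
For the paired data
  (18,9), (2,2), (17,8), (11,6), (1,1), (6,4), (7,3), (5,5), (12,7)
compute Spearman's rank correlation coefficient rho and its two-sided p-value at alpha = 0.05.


Step 1: Rank x and y separately (midranks; no ties here).
rank(x): 18->9, 2->2, 17->8, 11->6, 1->1, 6->4, 7->5, 5->3, 12->7
rank(y): 9->9, 2->2, 8->8, 6->6, 1->1, 4->4, 3->3, 5->5, 7->7
Step 2: d_i = R_x(i) - R_y(i); compute d_i^2.
  (9-9)^2=0, (2-2)^2=0, (8-8)^2=0, (6-6)^2=0, (1-1)^2=0, (4-4)^2=0, (5-3)^2=4, (3-5)^2=4, (7-7)^2=0
sum(d^2) = 8.
Step 3: rho = 1 - 6*8 / (9*(9^2 - 1)) = 1 - 48/720 = 0.933333.
Step 4: Under H0, t = rho * sqrt((n-2)/(1-rho^2)) = 6.8783 ~ t(7).
Step 5: Two-sided p-value from the t-distribution with 7 df = 0.000236.
Step 6: alpha = 0.05. reject H0.

rho = 0.9333, p = 0.000236, reject H0 at alpha = 0.05.


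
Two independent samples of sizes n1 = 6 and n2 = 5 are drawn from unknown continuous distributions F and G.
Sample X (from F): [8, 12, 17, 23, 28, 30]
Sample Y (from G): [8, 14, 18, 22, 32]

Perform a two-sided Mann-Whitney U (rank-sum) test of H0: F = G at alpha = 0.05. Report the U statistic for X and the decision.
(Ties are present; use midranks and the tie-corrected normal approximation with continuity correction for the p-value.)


Step 1: Combine and sort all 11 observations; assign midranks.
sorted (value, group): (8,X), (8,Y), (12,X), (14,Y), (17,X), (18,Y), (22,Y), (23,X), (28,X), (30,X), (32,Y)
ranks: 8->1.5, 8->1.5, 12->3, 14->4, 17->5, 18->6, 22->7, 23->8, 28->9, 30->10, 32->11
Step 2: Rank sum for X: R1 = 1.5 + 3 + 5 + 8 + 9 + 10 = 36.5.
Step 3: U_X = R1 - n1(n1+1)/2 = 36.5 - 6*7/2 = 36.5 - 21 = 15.5.
       U_Y = n1*n2 - U_X = 30 - 15.5 = 14.5.
Step 4: Ties are present, so use the tie-corrected normal approximation (with continuity correction) for the p-value.
Step 5: p-value = 1.000000; compare to alpha = 0.05. fail to reject H0.

U_X = 15.5, p = 1.000000, fail to reject H0 at alpha = 0.05.


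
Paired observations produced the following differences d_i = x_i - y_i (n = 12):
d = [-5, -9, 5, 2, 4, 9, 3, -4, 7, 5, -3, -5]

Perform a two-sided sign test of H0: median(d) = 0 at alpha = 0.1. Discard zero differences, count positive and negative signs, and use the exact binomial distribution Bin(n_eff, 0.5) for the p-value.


Step 1: Discard zero differences. Original n = 12; n_eff = number of nonzero differences = 12.
Nonzero differences (with sign): -5, -9, +5, +2, +4, +9, +3, -4, +7, +5, -3, -5
Step 2: Count signs: positive = 7, negative = 5.
Step 3: Under H0: P(positive) = 0.5, so the number of positives S ~ Bin(12, 0.5).
Step 4: Two-sided exact p-value = sum of Bin(12,0.5) probabilities at or below the observed probability = 0.774414.
Step 5: alpha = 0.1. fail to reject H0.

n_eff = 12, pos = 7, neg = 5, p = 0.774414, fail to reject H0.


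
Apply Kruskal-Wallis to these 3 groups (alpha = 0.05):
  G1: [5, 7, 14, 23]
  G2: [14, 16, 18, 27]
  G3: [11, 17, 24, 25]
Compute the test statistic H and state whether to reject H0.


Step 1: Combine all N = 12 observations and assign midranks.
sorted (value, group, rank): (5,G1,1), (7,G1,2), (11,G3,3), (14,G1,4.5), (14,G2,4.5), (16,G2,6), (17,G3,7), (18,G2,8), (23,G1,9), (24,G3,10), (25,G3,11), (27,G2,12)
Step 2: Sum ranks within each group.
R_1 = 16.5 (n_1 = 4)
R_2 = 30.5 (n_2 = 4)
R_3 = 31 (n_3 = 4)
Step 3: H = 12/(N(N+1)) * sum(R_i^2/n_i) - 3(N+1)
     = 12/(12*13) * (16.5^2/4 + 30.5^2/4 + 31^2/4) - 3*13
     = 0.076923 * 540.875 - 39
     = 2.605769.
Step 4: Ties present; correction factor C = 1 - 6/(12^3 - 12) = 0.996503. Corrected H = 2.605769 / 0.996503 = 2.614912.
Step 5: Under H0, H ~ chi^2(2); p-value = 0.270507.
Step 6: alpha = 0.05. fail to reject H0.

H = 2.6149, df = 2, p = 0.270507, fail to reject H0.


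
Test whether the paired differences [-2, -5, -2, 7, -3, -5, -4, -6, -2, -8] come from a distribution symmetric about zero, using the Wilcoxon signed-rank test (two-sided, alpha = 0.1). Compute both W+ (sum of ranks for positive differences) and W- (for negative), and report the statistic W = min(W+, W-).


Step 1: Drop any zero differences (none here) and take |d_i|.
|d| = [2, 5, 2, 7, 3, 5, 4, 6, 2, 8]
Step 2: Midrank |d_i| (ties get averaged ranks).
ranks: |2|->2, |5|->6.5, |2|->2, |7|->9, |3|->4, |5|->6.5, |4|->5, |6|->8, |2|->2, |8|->10
Step 3: Attach original signs; sum ranks with positive sign and with negative sign.
W+ = 9 = 9
W- = 2 + 6.5 + 2 + 4 + 6.5 + 5 + 8 + 2 + 10 = 46
(Check: W+ + W- = 55 should equal n(n+1)/2 = 55.)
Step 4: Test statistic W = min(W+, W-) = 9.
Step 5: Ties in |d|, so use the tie-corrected normal approximation.
        E[W] = n(n+1)/4 = 10*11/4 = 27.5.
        Tie groups: |d|=2 (t=3), |d|=5 (t=2); sum(t^3 - t) = 30.
        Var[W] = n(n+1)(2n+1)/24 - sum(t^3-t)/48 = 2310/24 - 30/48 = 95.625.
        z = (W - E[W]) / sqrt(Var[W]) = (9 - 27.5) / 9.7788 = -1.8918.
        Two-sided p = 2*Phi(z) = 0.058511.
Step 6: alpha = 0.1. reject H0.

W+ = 9, W- = 46, W = min = 9, p = 0.058511, reject H0.


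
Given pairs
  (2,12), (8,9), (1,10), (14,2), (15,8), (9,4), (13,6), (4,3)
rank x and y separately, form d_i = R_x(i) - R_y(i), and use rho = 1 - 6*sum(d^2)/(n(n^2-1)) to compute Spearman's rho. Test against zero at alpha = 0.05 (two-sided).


Step 1: Rank x and y separately (midranks; no ties here).
rank(x): 2->2, 8->4, 1->1, 14->7, 15->8, 9->5, 13->6, 4->3
rank(y): 12->8, 9->6, 10->7, 2->1, 8->5, 4->3, 6->4, 3->2
Step 2: d_i = R_x(i) - R_y(i); compute d_i^2.
  (2-8)^2=36, (4-6)^2=4, (1-7)^2=36, (7-1)^2=36, (8-5)^2=9, (5-3)^2=4, (6-4)^2=4, (3-2)^2=1
sum(d^2) = 130.
Step 3: rho = 1 - 6*130 / (8*(8^2 - 1)) = 1 - 780/504 = -0.547619.
Step 4: Under H0, t = rho * sqrt((n-2)/(1-rho^2)) = -1.6031 ~ t(6).
Step 5: Two-sided p-value from the t-distribution with 6 df = 0.160026.
Step 6: alpha = 0.05. fail to reject H0.

rho = -0.5476, p = 0.160026, fail to reject H0 at alpha = 0.05.


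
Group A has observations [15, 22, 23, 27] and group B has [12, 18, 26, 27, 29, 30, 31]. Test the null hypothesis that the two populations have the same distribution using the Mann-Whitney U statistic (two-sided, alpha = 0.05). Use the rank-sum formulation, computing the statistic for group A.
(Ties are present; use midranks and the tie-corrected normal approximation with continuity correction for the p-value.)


Step 1: Combine and sort all 11 observations; assign midranks.
sorted (value, group): (12,Y), (15,X), (18,Y), (22,X), (23,X), (26,Y), (27,X), (27,Y), (29,Y), (30,Y), (31,Y)
ranks: 12->1, 15->2, 18->3, 22->4, 23->5, 26->6, 27->7.5, 27->7.5, 29->9, 30->10, 31->11
Step 2: Rank sum for X: R1 = 2 + 4 + 5 + 7.5 = 18.5.
Step 3: U_X = R1 - n1(n1+1)/2 = 18.5 - 4*5/2 = 18.5 - 10 = 8.5.
       U_Y = n1*n2 - U_X = 28 - 8.5 = 19.5.
Step 4: Ties are present, so use the tie-corrected normal approximation (with continuity correction) for the p-value.
Step 5: p-value = 0.343605; compare to alpha = 0.05. fail to reject H0.

U_X = 8.5, p = 0.343605, fail to reject H0 at alpha = 0.05.


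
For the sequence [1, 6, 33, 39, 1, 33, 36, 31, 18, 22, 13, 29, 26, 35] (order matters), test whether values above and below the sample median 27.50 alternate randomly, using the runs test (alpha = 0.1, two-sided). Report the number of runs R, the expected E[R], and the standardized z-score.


Step 1: Compute median = 27.50; label A = above, B = below.
Labels in order: BBAABAAABBBABA  (n_A = 7, n_B = 7)
Step 2: Count runs R = 8.
Step 3: Under H0 (random ordering), E[R] = 2*n_A*n_B/(n_A+n_B) + 1 = 2*7*7/14 + 1 = 8.0000.
        Var[R] = 2*n_A*n_B*(2*n_A*n_B - n_A - n_B) / ((n_A+n_B)^2 * (n_A+n_B-1)) = 8232/2548 = 3.2308.
        SD[R] = 1.7974.
Step 4: R = E[R], so z = 0 with no continuity correction.
Step 5: Two-sided p-value via normal approximation = 2*(1 - Phi(|z|)) = 1.000000.
Step 6: alpha = 0.1. fail to reject H0.

R = 8, z = 0.0000, p = 1.000000, fail to reject H0.


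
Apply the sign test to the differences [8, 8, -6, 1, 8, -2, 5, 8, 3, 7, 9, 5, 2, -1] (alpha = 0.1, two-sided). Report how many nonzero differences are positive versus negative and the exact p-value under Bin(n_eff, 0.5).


Step 1: Discard zero differences. Original n = 14; n_eff = number of nonzero differences = 14.
Nonzero differences (with sign): +8, +8, -6, +1, +8, -2, +5, +8, +3, +7, +9, +5, +2, -1
Step 2: Count signs: positive = 11, negative = 3.
Step 3: Under H0: P(positive) = 0.5, so the number of positives S ~ Bin(14, 0.5).
Step 4: Two-sided exact p-value = sum of Bin(14,0.5) probabilities at or below the observed probability = 0.057373.
Step 5: alpha = 0.1. reject H0.

n_eff = 14, pos = 11, neg = 3, p = 0.057373, reject H0.


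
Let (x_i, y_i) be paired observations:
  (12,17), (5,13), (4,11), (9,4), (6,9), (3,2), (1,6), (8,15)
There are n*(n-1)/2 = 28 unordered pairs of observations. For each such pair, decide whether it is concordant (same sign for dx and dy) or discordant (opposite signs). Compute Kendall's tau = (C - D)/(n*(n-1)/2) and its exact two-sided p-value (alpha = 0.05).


Step 1: Enumerate the 28 unordered pairs (i,j) with i<j and classify each by sign(x_j-x_i) * sign(y_j-y_i).
  (1,2):dx=-7,dy=-4->C; (1,3):dx=-8,dy=-6->C; (1,4):dx=-3,dy=-13->C; (1,5):dx=-6,dy=-8->C
  (1,6):dx=-9,dy=-15->C; (1,7):dx=-11,dy=-11->C; (1,8):dx=-4,dy=-2->C; (2,3):dx=-1,dy=-2->C
  (2,4):dx=+4,dy=-9->D; (2,5):dx=+1,dy=-4->D; (2,6):dx=-2,dy=-11->C; (2,7):dx=-4,dy=-7->C
  (2,8):dx=+3,dy=+2->C; (3,4):dx=+5,dy=-7->D; (3,5):dx=+2,dy=-2->D; (3,6):dx=-1,dy=-9->C
  (3,7):dx=-3,dy=-5->C; (3,8):dx=+4,dy=+4->C; (4,5):dx=-3,dy=+5->D; (4,6):dx=-6,dy=-2->C
  (4,7):dx=-8,dy=+2->D; (4,8):dx=-1,dy=+11->D; (5,6):dx=-3,dy=-7->C; (5,7):dx=-5,dy=-3->C
  (5,8):dx=+2,dy=+6->C; (6,7):dx=-2,dy=+4->D; (6,8):dx=+5,dy=+13->C; (7,8):dx=+7,dy=+9->C
Step 2: C = 20, D = 8, total pairs = 28.
Step 3: tau = (C - D)/(n(n-1)/2) = (20 - 8)/28 = 0.428571.
Step 4: Exact two-sided p-value (enumerate n! = 40320 permutations of y under H0): p = 0.178869.
Step 5: alpha = 0.05. fail to reject H0.

tau_b = 0.4286 (C=20, D=8), p = 0.178869, fail to reject H0.


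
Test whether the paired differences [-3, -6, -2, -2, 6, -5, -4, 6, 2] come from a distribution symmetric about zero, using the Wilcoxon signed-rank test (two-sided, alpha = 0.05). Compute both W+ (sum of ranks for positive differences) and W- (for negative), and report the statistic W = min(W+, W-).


Step 1: Drop any zero differences (none here) and take |d_i|.
|d| = [3, 6, 2, 2, 6, 5, 4, 6, 2]
Step 2: Midrank |d_i| (ties get averaged ranks).
ranks: |3|->4, |6|->8, |2|->2, |2|->2, |6|->8, |5|->6, |4|->5, |6|->8, |2|->2
Step 3: Attach original signs; sum ranks with positive sign and with negative sign.
W+ = 8 + 8 + 2 = 18
W- = 4 + 8 + 2 + 2 + 6 + 5 = 27
(Check: W+ + W- = 45 should equal n(n+1)/2 = 45.)
Step 4: Test statistic W = min(W+, W-) = 18.
Step 5: Ties in |d|, so use the tie-corrected normal approximation.
        E[W] = n(n+1)/4 = 9*10/4 = 22.5.
        Tie groups: |d|=2 (t=3), |d|=6 (t=3); sum(t^3 - t) = 48.
        Var[W] = n(n+1)(2n+1)/24 - sum(t^3-t)/48 = 1710/24 - 48/48 = 70.25.
        z = (W - E[W]) / sqrt(Var[W]) = (18 - 22.5) / 8.3815 = -0.5369.
        Two-sided p = 2*Phi(z) = 0.591340.
Step 6: alpha = 0.05. fail to reject H0.

W+ = 18, W- = 27, W = min = 18, p = 0.591340, fail to reject H0.


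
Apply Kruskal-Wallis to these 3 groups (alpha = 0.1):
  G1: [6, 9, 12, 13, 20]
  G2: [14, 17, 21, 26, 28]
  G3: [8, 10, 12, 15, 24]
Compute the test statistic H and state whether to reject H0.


Step 1: Combine all N = 15 observations and assign midranks.
sorted (value, group, rank): (6,G1,1), (8,G3,2), (9,G1,3), (10,G3,4), (12,G1,5.5), (12,G3,5.5), (13,G1,7), (14,G2,8), (15,G3,9), (17,G2,10), (20,G1,11), (21,G2,12), (24,G3,13), (26,G2,14), (28,G2,15)
Step 2: Sum ranks within each group.
R_1 = 27.5 (n_1 = 5)
R_2 = 59 (n_2 = 5)
R_3 = 33.5 (n_3 = 5)
Step 3: H = 12/(N(N+1)) * sum(R_i^2/n_i) - 3(N+1)
     = 12/(15*16) * (27.5^2/5 + 59^2/5 + 33.5^2/5) - 3*16
     = 0.050000 * 1071.9 - 48
     = 5.595000.
Step 4: Ties present; correction factor C = 1 - 6/(15^3 - 15) = 0.998214. Corrected H = 5.595000 / 0.998214 = 5.605009.
Step 5: Under H0, H ~ chi^2(2); p-value = 0.060658.
Step 6: alpha = 0.1. reject H0.

H = 5.6050, df = 2, p = 0.060658, reject H0.


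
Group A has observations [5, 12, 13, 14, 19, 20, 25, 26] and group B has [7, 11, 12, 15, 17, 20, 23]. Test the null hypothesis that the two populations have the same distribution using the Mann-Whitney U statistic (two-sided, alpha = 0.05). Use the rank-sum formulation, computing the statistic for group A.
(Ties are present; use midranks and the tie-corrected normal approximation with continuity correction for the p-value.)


Step 1: Combine and sort all 15 observations; assign midranks.
sorted (value, group): (5,X), (7,Y), (11,Y), (12,X), (12,Y), (13,X), (14,X), (15,Y), (17,Y), (19,X), (20,X), (20,Y), (23,Y), (25,X), (26,X)
ranks: 5->1, 7->2, 11->3, 12->4.5, 12->4.5, 13->6, 14->7, 15->8, 17->9, 19->10, 20->11.5, 20->11.5, 23->13, 25->14, 26->15
Step 2: Rank sum for X: R1 = 1 + 4.5 + 6 + 7 + 10 + 11.5 + 14 + 15 = 69.
Step 3: U_X = R1 - n1(n1+1)/2 = 69 - 8*9/2 = 69 - 36 = 33.
       U_Y = n1*n2 - U_X = 56 - 33 = 23.
Step 4: Ties are present, so use the tie-corrected normal approximation (with continuity correction) for the p-value.
Step 5: p-value = 0.601875; compare to alpha = 0.05. fail to reject H0.

U_X = 33, p = 0.601875, fail to reject H0 at alpha = 0.05.


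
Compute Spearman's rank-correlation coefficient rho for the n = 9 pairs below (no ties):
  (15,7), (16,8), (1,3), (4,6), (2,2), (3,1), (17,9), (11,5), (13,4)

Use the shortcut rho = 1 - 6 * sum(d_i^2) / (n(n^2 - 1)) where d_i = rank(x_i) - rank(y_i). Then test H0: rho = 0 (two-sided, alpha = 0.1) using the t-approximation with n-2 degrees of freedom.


Step 1: Rank x and y separately (midranks; no ties here).
rank(x): 15->7, 16->8, 1->1, 4->4, 2->2, 3->3, 17->9, 11->5, 13->6
rank(y): 7->7, 8->8, 3->3, 6->6, 2->2, 1->1, 9->9, 5->5, 4->4
Step 2: d_i = R_x(i) - R_y(i); compute d_i^2.
  (7-7)^2=0, (8-8)^2=0, (1-3)^2=4, (4-6)^2=4, (2-2)^2=0, (3-1)^2=4, (9-9)^2=0, (5-5)^2=0, (6-4)^2=4
sum(d^2) = 16.
Step 3: rho = 1 - 6*16 / (9*(9^2 - 1)) = 1 - 96/720 = 0.866667.
Step 4: Under H0, t = rho * sqrt((n-2)/(1-rho^2)) = 4.5962 ~ t(7).
Step 5: Two-sided p-value from the t-distribution with 7 df = 0.002495.
Step 6: alpha = 0.1. reject H0.

rho = 0.8667, p = 0.002495, reject H0 at alpha = 0.1.


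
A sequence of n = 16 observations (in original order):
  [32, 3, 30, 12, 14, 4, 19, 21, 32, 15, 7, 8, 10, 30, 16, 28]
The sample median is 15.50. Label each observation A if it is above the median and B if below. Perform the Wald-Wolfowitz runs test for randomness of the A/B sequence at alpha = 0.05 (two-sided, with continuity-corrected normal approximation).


Step 1: Compute median = 15.50; label A = above, B = below.
Labels in order: ABABBBAAABBBBAAA  (n_A = 8, n_B = 8)
Step 2: Count runs R = 7.
Step 3: Under H0 (random ordering), E[R] = 2*n_A*n_B/(n_A+n_B) + 1 = 2*8*8/16 + 1 = 9.0000.
        Var[R] = 2*n_A*n_B*(2*n_A*n_B - n_A - n_B) / ((n_A+n_B)^2 * (n_A+n_B-1)) = 14336/3840 = 3.7333.
        SD[R] = 1.9322.
Step 4: Continuity-corrected z = (R + 0.5 - E[R]) / SD[R] = (7 + 0.5 - 9.0000) / 1.9322 = -0.7763.
Step 5: Two-sided p-value via normal approximation = 2*(1 - Phi(|z|)) = 0.437558.
Step 6: alpha = 0.05. fail to reject H0.

R = 7, z = -0.7763, p = 0.437558, fail to reject H0.
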